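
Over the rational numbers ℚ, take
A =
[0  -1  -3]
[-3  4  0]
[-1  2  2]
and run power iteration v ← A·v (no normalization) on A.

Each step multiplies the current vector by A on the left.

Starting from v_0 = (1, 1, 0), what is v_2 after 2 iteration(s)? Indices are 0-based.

v_2 = (-4, 7, 5)

v_0 = (1, 1, 0).
v_1 = A·v_0 = (-1, 1, 1).
v_2 = A·v_1 = (-4, 7, 5).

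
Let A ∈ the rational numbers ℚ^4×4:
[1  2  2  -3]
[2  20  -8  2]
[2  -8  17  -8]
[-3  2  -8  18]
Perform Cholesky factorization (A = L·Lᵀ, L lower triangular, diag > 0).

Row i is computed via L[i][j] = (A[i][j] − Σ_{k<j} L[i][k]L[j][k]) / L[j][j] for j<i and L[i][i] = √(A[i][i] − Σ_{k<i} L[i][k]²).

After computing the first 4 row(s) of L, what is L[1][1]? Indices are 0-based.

Step 1: L[0][0] = √(1) = 1.
  L[1][0] = (2) / L[0][0] = 2.
Step 2: L[1][1] = √(16) = 4.
  L[2][0] = (2) / L[0][0] = 2.
  L[2][1] = (-12) / L[1][1] = -3.
Step 3: L[2][2] = √(4) = 2.
  L[3][0] = (-3) / L[0][0] = -3.
  L[3][1] = (8) / L[1][1] = 2.
  L[3][2] = (4) / L[2][2] = 2.
Step 4: L[3][3] = √(1) = 1.

L[1][1] = 4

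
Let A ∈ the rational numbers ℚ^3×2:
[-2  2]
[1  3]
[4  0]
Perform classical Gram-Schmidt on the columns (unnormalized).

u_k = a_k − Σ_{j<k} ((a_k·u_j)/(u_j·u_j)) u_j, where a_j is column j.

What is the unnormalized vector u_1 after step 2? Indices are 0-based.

u_1 = (40/21, 64/21, 4/21)

Step 1: u_0 = a_0 = (-2, 1, 4).
Step 2: u_1 = a_1 − (-1/21)·u_0 = (40/21, 64/21, 4/21).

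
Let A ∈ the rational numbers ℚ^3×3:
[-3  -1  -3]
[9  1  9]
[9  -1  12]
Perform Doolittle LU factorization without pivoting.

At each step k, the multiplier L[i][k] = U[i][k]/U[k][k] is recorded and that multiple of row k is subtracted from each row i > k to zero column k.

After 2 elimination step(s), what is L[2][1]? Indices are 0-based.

L[2][1] = 2

[col 0] pivot -3
  R1 -= -3*R0 → (0, -2, 0)  (L[1][0] := -3)
  R2 -= -3*R0 → (0, -4, 3)  (L[2][0] := -3)
[col 1] pivot -2
  R2 -= 2*R1 → (0, 0, 3)  (L[2][1] := 2)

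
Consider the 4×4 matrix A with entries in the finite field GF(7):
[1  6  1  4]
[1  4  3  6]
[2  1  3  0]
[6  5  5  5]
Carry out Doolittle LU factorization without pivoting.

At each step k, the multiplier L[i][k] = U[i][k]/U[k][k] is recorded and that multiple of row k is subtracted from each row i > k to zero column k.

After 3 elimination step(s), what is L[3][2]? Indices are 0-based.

L[3][2] = 6

[col 0] pivot 1
  R1 -= 1*R0 → (0, 5, 2, 2)  (L[1][0] := 1)
  R2 -= 2*R0 → (0, 3, 1, 6)  (L[2][0] := 2)
  R3 -= 6*R0 → (0, 4, 6, 2)  (L[3][0] := 6)
[col 1] pivot 5
  R2 -= 2*R1 → (0, 0, 4, 2)  (L[2][1] := 2)
  R3 -= 5*R1 → (0, 0, 3, 6)  (L[3][1] := 5)
[col 2] pivot 4
  R3 -= 6*R2 → (0, 0, 0, 1)  (L[3][2] := 6)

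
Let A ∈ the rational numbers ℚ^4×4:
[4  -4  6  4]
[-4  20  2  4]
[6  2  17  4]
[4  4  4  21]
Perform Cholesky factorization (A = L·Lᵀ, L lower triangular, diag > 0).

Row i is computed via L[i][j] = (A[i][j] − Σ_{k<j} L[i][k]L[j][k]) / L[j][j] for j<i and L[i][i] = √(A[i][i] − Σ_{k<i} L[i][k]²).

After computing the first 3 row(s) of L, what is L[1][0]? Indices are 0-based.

Step 1: L[0][0] = √(4) = 2.
  L[1][0] = (-4) / L[0][0] = -2.
Step 2: L[1][1] = √(16) = 4.
  L[2][0] = (6) / L[0][0] = 3.
  L[2][1] = (8) / L[1][1] = 2.
Step 3: L[2][2] = √(4) = 2.

L[1][0] = -2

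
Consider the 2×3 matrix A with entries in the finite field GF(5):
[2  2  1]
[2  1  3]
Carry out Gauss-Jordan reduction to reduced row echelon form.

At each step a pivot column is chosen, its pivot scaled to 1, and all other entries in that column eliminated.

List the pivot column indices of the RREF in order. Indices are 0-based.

pivot columns: 0, 1

[1] R0 /= 2  ⇒  (1, 1, 3)
     R1 -= 2·R0  ⇒  (0, 4, 2)
[2] R1 /= 4  ⇒  (0, 1, 3)
     R0 -= 1·R1  ⇒  (1, 0, 0)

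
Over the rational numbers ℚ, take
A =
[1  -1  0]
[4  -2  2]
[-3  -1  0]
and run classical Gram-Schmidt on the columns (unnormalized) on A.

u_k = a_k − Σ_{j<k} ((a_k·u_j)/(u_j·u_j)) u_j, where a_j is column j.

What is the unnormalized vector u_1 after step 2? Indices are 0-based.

Step 1: u_0 = a_0 = (1, 4, -3).
Step 2: u_1 = a_1 − (-3/13)·u_0 = (-10/13, -14/13, -22/13).

u_1 = (-10/13, -14/13, -22/13)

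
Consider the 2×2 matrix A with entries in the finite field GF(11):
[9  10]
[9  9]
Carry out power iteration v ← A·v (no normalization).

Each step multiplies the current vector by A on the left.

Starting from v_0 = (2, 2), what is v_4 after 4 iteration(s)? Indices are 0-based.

v_4 = (1, 9)

v_0 = (2, 2).
v_1 = A·v_0 = (5, 3).
v_2 = A·v_1 = (9, 6).
v_3 = A·v_2 = (9, 3).
v_4 = A·v_3 = (1, 9).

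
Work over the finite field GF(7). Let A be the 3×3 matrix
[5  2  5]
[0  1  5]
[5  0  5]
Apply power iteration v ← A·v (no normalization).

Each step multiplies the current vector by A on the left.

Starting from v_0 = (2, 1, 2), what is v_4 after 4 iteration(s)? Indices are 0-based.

v_4 = (3, 3, 5)

v_0 = (2, 1, 2).
v_1 = A·v_0 = (1, 4, 6).
v_2 = A·v_1 = (1, 6, 0).
v_3 = A·v_2 = (3, 6, 5).
v_4 = A·v_3 = (3, 3, 5).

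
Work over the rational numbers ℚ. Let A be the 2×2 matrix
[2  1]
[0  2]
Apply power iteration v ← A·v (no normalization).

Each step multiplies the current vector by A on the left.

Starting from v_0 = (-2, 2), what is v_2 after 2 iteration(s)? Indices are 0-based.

v_0 = (-2, 2).
v_1 = A·v_0 = (-2, 4).
v_2 = A·v_1 = (0, 8).

v_2 = (0, 8)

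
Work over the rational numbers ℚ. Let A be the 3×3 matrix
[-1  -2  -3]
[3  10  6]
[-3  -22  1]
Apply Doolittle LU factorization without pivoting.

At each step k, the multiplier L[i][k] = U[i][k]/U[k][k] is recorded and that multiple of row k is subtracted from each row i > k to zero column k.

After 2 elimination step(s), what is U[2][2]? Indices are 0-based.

U[2][2] = -2

[col 0] pivot -1
  R1 -= -3*R0 → (0, 4, -3)  (L[1][0] := -3)
  R2 -= 3*R0 → (0, -16, 10)  (L[2][0] := 3)
[col 1] pivot 4
  R2 -= -4*R1 → (0, 0, -2)  (L[2][1] := -4)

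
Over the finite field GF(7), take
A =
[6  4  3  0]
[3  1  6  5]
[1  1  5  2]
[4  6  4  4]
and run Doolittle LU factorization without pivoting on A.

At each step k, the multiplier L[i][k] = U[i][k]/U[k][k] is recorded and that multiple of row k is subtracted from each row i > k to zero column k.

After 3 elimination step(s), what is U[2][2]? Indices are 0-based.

[col 0] pivot 6
  R1 -= 4*R0 → (0, 6, 1, 5)  (L[1][0] := 4)
  R2 -= 6*R0 → (0, 5, 1, 2)  (L[2][0] := 6)
  R3 -= 3*R0 → (0, 1, 2, 4)  (L[3][0] := 3)
[col 1] pivot 6
  R2 -= 2*R1 → (0, 0, 6, 6)  (L[2][1] := 2)
  R3 -= 6*R1 → (0, 0, 3, 2)  (L[3][1] := 6)
[col 2] pivot 6
  R3 -= 4*R2 → (0, 0, 0, 6)  (L[3][2] := 4)

U[2][2] = 6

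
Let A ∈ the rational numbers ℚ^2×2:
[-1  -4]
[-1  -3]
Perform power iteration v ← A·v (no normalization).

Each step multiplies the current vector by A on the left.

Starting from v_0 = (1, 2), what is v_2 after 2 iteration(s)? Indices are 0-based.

v_0 = (1, 2).
v_1 = A·v_0 = (-9, -7).
v_2 = A·v_1 = (37, 30).

v_2 = (37, 30)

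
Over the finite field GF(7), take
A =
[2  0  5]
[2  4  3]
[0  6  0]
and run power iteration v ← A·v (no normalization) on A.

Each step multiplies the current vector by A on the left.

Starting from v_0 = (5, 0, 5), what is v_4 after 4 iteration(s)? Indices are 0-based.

v_4 = (6, 1, 4)

v_0 = (5, 0, 5).
v_1 = A·v_0 = (0, 4, 0).
v_2 = A·v_1 = (0, 2, 3).
v_3 = A·v_2 = (1, 3, 5).
v_4 = A·v_3 = (6, 1, 4).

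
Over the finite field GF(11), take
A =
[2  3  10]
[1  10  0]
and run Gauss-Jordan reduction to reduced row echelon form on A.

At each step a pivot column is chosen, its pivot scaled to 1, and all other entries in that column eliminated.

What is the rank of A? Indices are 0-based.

[1] R0 /= 2  ⇒  (1, 7, 5)
     R1 -= 1·R0  ⇒  (0, 3, 6)
[2] R1 /= 3  ⇒  (0, 1, 2)
     R0 -= 7·R1  ⇒  (1, 0, 2)

rank = 2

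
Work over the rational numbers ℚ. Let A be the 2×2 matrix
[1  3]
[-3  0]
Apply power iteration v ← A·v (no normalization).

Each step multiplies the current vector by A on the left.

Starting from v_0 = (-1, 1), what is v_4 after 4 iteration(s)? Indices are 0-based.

v_0 = (-1, 1).
v_1 = A·v_0 = (2, 3).
v_2 = A·v_1 = (11, -6).
v_3 = A·v_2 = (-7, -33).
v_4 = A·v_3 = (-106, 21).

v_4 = (-106, 21)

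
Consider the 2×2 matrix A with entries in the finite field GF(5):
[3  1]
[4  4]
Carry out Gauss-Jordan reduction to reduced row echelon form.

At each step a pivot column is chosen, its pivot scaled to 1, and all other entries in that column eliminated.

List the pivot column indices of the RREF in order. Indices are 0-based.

pivot columns: 0, 1

step 1: normalize row 0 (÷3) = (1, 2)
  row 1: subtract 4×row0 = (0, 1)
step 2: normalize row 1 (÷1) = (0, 1)
  row 0: subtract 2×row1 = (1, 0)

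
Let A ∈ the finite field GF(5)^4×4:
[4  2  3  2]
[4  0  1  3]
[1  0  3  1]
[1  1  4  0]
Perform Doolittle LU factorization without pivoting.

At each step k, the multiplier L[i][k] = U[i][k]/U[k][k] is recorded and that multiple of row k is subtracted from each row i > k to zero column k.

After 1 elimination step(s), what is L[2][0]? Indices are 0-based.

L[2][0] = 4

[col 0] pivot 4
  R1 -= 1*R0 → (0, 3, 3, 1)  (L[1][0] := 1)
  R2 -= 4*R0 → (0, 2, 1, 3)  (L[2][0] := 4)
  R3 -= 4*R0 → (0, 3, 2, 2)  (L[3][0] := 4)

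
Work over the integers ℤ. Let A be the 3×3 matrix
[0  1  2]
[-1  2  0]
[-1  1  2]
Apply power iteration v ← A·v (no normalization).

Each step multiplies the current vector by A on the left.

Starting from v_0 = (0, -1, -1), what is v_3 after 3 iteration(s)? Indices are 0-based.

v_3 = (-11, 6, -3)

v_0 = (0, -1, -1).
v_1 = A·v_0 = (-3, -2, -3).
v_2 = A·v_1 = (-8, -1, -5).
v_3 = A·v_2 = (-11, 6, -3).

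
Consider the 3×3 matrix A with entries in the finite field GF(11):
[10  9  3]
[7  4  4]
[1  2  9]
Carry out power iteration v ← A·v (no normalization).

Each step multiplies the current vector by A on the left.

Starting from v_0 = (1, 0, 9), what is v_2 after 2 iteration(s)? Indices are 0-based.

v_0 = (1, 0, 9).
v_1 = A·v_0 = (4, 10, 5).
v_2 = A·v_1 = (2, 0, 3).

v_2 = (2, 0, 3)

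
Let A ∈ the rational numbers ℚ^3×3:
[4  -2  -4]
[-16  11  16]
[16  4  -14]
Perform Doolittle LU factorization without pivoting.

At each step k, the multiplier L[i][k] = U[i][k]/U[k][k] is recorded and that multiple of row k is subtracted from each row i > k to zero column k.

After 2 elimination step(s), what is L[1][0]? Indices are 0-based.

L[1][0] = -4

k=0: U[0][0]=4
  eliminate (1,0): mult=-4, new row 1: (0, 3, 0); set L[1][0]=-4
  eliminate (2,0): mult=4, new row 2: (0, 12, 2); set L[2][0]=4
k=1: U[1][1]=3
  eliminate (2,1): mult=4, new row 2: (0, 0, 2); set L[2][1]=4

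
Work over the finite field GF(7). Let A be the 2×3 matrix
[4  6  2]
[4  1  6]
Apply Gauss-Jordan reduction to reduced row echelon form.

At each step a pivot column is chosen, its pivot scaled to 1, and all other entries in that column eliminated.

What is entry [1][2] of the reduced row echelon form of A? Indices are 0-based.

step 1: normalize row 0 (÷4) = (1, 5, 4)
  row 1: subtract 4×row0 = (0, 2, 4)
step 2: normalize row 1 (÷2) = (0, 1, 2)
  row 0: subtract 5×row1 = (1, 0, 1)

M[1][2] = 2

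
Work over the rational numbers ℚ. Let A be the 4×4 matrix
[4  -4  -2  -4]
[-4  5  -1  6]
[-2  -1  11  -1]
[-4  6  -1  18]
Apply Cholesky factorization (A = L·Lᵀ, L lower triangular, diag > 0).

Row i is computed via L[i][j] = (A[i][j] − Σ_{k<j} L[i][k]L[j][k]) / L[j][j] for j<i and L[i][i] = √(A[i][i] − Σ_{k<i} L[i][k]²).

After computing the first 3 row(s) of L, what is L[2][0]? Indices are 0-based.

Step 1: L[0][0] = √(4) = 2.
  L[1][0] = (-4) / L[0][0] = -2.
Step 2: L[1][1] = √(1) = 1.
  L[2][0] = (-2) / L[0][0] = -1.
  L[2][1] = (-3) / L[1][1] = -3.
Step 3: L[2][2] = √(1) = 1.

L[2][0] = -1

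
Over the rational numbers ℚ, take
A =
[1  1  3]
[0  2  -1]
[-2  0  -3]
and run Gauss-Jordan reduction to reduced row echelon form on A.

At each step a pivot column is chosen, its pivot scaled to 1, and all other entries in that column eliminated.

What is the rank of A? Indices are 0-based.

[1] R0 /= 1  ⇒  (1, 1, 3)
     R2 -= -2·R0  ⇒  (0, 2, 3)
[2] R1 /= 2  ⇒  (0, 1, -1/2)
     R0 -= 1·R1  ⇒  (1, 0, 7/2)
     R2 -= 2·R1  ⇒  (0, 0, 4)
[3] R2 /= 4  ⇒  (0, 0, 1)
     R0 -= 7/2·R2  ⇒  (1, 0, 0)
     R1 -= -1/2·R2  ⇒  (0, 1, 0)

rank = 3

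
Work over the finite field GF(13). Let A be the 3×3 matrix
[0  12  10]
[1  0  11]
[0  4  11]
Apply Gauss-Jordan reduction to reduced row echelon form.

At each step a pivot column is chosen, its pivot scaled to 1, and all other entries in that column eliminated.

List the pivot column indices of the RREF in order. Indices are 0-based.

step 1: exchange rows 0,1
step 1: normalize row 0 (÷1) = (1, 0, 11)
step 2: normalize row 1 (÷12) = (0, 1, 3)
  row 2: subtract 4×row1 = (0, 0, 12)
step 3: normalize row 2 (÷12) = (0, 0, 1)
  row 0: subtract 11×row2 = (1, 0, 0)
  row 1: subtract 3×row2 = (0, 1, 0)

pivot columns: 0, 1, 2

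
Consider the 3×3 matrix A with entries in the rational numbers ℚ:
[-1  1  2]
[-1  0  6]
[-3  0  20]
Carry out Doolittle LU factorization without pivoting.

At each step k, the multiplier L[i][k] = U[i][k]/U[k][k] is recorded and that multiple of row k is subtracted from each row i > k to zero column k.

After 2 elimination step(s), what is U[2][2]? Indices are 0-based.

U[2][2] = 2

[col 0] pivot -1
  R1 -= 1*R0 → (0, -1, 4)  (L[1][0] := 1)
  R2 -= 3*R0 → (0, -3, 14)  (L[2][0] := 3)
[col 1] pivot -1
  R2 -= 3*R1 → (0, 0, 2)  (L[2][1] := 3)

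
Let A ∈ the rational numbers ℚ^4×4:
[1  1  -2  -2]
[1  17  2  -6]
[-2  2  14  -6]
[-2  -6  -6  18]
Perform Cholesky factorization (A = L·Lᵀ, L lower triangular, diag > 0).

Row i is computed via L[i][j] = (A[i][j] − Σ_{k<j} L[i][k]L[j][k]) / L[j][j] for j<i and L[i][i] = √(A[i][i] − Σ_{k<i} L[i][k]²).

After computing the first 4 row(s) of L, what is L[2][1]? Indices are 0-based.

Step 1: L[0][0] = √(1) = 1.
  L[1][0] = (1) / L[0][0] = 1.
Step 2: L[1][1] = √(16) = 4.
  L[2][0] = (-2) / L[0][0] = -2.
  L[2][1] = (4) / L[1][1] = 1.
Step 3: L[2][2] = √(9) = 3.
  L[3][0] = (-2) / L[0][0] = -2.
  L[3][1] = (-4) / L[1][1] = -1.
  L[3][2] = (-9) / L[2][2] = -3.
Step 4: L[3][3] = √(4) = 2.

L[2][1] = 1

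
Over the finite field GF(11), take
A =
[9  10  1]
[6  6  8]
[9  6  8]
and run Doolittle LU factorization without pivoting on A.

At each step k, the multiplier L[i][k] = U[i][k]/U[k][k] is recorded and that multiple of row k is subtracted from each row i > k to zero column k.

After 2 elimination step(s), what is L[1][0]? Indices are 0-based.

Step 1: pivot at (0,0) is 9.
  row1 ← row1 − (8)·row0  ⇒  L[1][0]=8, U row1=(0, 3, 0)
  row2 ← row2 − (1)·row0  ⇒  L[2][0]=1, U row2=(0, 7, 7)
Step 2: pivot at (1,1) is 3.
  row2 ← row2 − (6)·row1  ⇒  L[2][1]=6, U row2=(0, 0, 7)

L[1][0] = 8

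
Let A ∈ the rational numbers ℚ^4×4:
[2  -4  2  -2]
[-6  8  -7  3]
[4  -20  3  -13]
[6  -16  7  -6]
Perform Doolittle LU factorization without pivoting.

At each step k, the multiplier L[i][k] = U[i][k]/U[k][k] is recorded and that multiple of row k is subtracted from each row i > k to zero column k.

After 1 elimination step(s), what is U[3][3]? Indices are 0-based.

U[3][3] = 0

[col 0] pivot 2
  R1 -= -3*R0 → (0, -4, -1, -3)  (L[1][0] := -3)
  R2 -= 2*R0 → (0, -12, -1, -9)  (L[2][0] := 2)
  R3 -= 3*R0 → (0, -4, 1, 0)  (L[3][0] := 3)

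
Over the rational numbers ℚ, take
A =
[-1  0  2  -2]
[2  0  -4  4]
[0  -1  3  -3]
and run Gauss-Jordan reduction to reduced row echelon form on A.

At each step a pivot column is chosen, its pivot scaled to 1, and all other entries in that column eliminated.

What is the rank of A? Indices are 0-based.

rank = 2

[1] R0 /= -1  ⇒  (1, 0, -2, 2)
     R1 -= 2·R0  ⇒  (0, 0, 0, 0)
[2] R1 <-> R2
[2] R1 /= -1  ⇒  (0, 1, -3, 3)
column 2 empty below row 2
column 3 empty below row 2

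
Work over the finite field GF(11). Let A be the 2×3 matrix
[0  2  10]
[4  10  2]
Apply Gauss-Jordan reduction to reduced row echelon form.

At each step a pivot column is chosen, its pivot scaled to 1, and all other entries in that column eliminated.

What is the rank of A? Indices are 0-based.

rank = 2

step 1: exchange rows 0,1
step 1: normalize row 0 (÷4) = (1, 8, 6)
step 2: normalize row 1 (÷2) = (0, 1, 5)
  row 0: subtract 8×row1 = (1, 0, 10)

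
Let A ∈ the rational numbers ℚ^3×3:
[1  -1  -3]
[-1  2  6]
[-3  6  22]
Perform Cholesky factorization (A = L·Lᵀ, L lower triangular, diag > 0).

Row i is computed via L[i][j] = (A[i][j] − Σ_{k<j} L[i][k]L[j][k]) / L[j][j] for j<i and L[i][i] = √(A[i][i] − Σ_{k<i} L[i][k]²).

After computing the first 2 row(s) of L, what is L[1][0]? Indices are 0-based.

L[1][0] = -1

Step 1: L[0][0] = √(1) = 1.
  L[1][0] = (-1) / L[0][0] = -1.
Step 2: L[1][1] = √(1) = 1.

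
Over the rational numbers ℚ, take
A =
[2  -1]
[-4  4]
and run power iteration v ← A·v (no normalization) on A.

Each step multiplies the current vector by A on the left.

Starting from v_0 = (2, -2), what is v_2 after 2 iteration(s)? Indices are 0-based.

v_0 = (2, -2).
v_1 = A·v_0 = (6, -16).
v_2 = A·v_1 = (28, -88).

v_2 = (28, -88)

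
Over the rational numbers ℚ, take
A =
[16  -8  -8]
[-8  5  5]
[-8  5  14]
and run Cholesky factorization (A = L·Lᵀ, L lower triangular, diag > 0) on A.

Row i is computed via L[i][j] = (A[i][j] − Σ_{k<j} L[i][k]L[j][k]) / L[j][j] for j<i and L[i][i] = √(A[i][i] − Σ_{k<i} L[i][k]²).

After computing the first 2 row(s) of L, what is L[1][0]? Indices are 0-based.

Step 1: L[0][0] = √(16) = 4.
  L[1][0] = (-8) / L[0][0] = -2.
Step 2: L[1][1] = √(1) = 1.

L[1][0] = -2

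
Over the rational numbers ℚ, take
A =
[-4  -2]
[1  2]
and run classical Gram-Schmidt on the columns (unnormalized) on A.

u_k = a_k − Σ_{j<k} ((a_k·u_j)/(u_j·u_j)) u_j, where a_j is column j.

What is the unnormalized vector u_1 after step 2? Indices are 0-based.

Step 1: u_0 = a_0 = (-4, 1).
Step 2: u_1 = a_1 − (10/17)·u_0 = (6/17, 24/17).

u_1 = (6/17, 24/17)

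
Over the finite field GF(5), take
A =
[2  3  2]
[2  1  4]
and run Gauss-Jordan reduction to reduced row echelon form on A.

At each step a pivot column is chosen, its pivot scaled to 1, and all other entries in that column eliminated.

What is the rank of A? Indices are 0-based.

step 1: normalize row 0 (÷2) = (1, 4, 1)
  row 1: subtract 2×row0 = (0, 3, 2)
step 2: normalize row 1 (÷3) = (0, 1, 4)
  row 0: subtract 4×row1 = (1, 0, 0)

rank = 2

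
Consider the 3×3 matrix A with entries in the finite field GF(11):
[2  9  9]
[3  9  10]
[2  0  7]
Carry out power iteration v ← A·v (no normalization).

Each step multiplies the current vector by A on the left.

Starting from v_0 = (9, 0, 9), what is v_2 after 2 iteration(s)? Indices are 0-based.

v_0 = (9, 0, 9).
v_1 = A·v_0 = (0, 7, 4).
v_2 = A·v_1 = (0, 4, 6).

v_2 = (0, 4, 6)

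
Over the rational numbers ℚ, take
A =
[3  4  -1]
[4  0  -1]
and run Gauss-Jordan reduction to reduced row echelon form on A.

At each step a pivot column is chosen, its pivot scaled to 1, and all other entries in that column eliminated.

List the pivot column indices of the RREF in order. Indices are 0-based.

pivot columns: 0, 1

step 1: normalize row 0 (÷3) = (1, 4/3, -1/3)
  row 1: subtract 4×row0 = (0, -16/3, 1/3)
step 2: normalize row 1 (÷-16/3) = (0, 1, -1/16)
  row 0: subtract 4/3×row1 = (1, 0, -1/4)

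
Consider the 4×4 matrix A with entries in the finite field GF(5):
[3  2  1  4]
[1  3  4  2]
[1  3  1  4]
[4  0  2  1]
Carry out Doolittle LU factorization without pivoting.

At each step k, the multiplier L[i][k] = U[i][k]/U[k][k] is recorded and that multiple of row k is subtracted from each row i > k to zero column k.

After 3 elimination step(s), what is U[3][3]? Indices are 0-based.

U[3][3] = 3

Step 1: pivot at (0,0) is 3.
  row1 ← row1 − (2)·row0  ⇒  L[1][0]=2, U row1=(0, 4, 2, 4)
  row2 ← row2 − (2)·row0  ⇒  L[2][0]=2, U row2=(0, 4, 4, 1)
  row3 ← row3 − (3)·row0  ⇒  L[3][0]=3, U row3=(0, 4, 4, 4)
Step 2: pivot at (1,1) is 4.
  row2 ← row2 − (1)·row1  ⇒  L[2][1]=1, U row2=(0, 0, 2, 2)
  row3 ← row3 − (1)·row1  ⇒  L[3][1]=1, U row3=(0, 0, 2, 0)
Step 3: pivot at (2,2) is 2.
  row3 ← row3 − (1)·row2  ⇒  L[3][2]=1, U row3=(0, 0, 0, 3)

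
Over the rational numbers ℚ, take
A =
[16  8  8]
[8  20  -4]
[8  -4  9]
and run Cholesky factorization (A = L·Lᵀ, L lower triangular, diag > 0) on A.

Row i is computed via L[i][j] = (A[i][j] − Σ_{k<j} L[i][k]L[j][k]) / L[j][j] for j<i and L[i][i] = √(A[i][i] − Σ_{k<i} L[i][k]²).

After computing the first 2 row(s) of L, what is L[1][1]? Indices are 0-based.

L[1][1] = 4

Step 1: L[0][0] = √(16) = 4.
  L[1][0] = (8) / L[0][0] = 2.
Step 2: L[1][1] = √(16) = 4.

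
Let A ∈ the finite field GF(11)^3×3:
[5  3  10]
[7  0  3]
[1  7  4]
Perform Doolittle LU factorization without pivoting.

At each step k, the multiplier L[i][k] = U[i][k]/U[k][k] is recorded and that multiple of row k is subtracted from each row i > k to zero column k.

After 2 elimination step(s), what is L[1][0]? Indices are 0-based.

L[1][0] = 8

Step 1: pivot at (0,0) is 5.
  row1 ← row1 − (8)·row0  ⇒  L[1][0]=8, U row1=(0, 9, 0)
  row2 ← row2 − (9)·row0  ⇒  L[2][0]=9, U row2=(0, 2, 2)
Step 2: pivot at (1,1) is 9.
  row2 ← row2 − (10)·row1  ⇒  L[2][1]=10, U row2=(0, 0, 2)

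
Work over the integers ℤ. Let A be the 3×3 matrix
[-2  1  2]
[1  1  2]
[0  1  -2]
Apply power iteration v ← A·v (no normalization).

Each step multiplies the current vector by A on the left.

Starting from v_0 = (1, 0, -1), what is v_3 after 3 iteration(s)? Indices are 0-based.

v_3 = (-33, 0, 9)

v_0 = (1, 0, -1).
v_1 = A·v_0 = (-4, -1, 2).
v_2 = A·v_1 = (11, -1, -5).
v_3 = A·v_2 = (-33, 0, 9).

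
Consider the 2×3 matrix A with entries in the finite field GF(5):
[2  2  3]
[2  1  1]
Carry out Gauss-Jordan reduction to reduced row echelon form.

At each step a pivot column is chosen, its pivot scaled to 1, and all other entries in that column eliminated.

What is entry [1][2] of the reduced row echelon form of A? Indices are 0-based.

M[1][2] = 2

step 1: normalize row 0 (÷2) = (1, 1, 4)
  row 1: subtract 2×row0 = (0, 4, 3)
step 2: normalize row 1 (÷4) = (0, 1, 2)
  row 0: subtract 1×row1 = (1, 0, 2)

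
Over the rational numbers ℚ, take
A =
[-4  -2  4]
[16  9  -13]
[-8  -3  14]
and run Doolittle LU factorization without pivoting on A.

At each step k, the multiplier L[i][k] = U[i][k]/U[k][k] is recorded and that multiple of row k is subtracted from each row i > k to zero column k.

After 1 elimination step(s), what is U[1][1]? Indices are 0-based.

U[1][1] = 1

k=0: U[0][0]=-4
  eliminate (1,0): mult=-4, new row 1: (0, 1, 3); set L[1][0]=-4
  eliminate (2,0): mult=2, new row 2: (0, 1, 6); set L[2][0]=2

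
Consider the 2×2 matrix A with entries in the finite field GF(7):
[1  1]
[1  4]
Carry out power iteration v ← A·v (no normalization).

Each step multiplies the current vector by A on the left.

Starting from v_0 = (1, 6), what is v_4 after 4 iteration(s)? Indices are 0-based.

v_0 = (1, 6).
v_1 = A·v_0 = (0, 4).
v_2 = A·v_1 = (4, 2).
v_3 = A·v_2 = (6, 5).
v_4 = A·v_3 = (4, 5).

v_4 = (4, 5)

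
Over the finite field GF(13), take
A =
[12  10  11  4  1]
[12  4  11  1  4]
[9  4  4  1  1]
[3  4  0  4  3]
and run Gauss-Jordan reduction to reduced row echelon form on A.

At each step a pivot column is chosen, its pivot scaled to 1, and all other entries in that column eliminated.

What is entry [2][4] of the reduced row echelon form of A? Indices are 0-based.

step 1: normalize row 0 (÷12) = (1, 3, 2, 9, 12)
  row 1: subtract 12×row0 = (0, 7, 0, 10, 3)
  row 2: subtract 9×row0 = (0, 3, 12, 11, 10)
  row 3: subtract 3×row0 = (0, 8, 7, 3, 6)
step 2: normalize row 1 (÷7) = (0, 1, 0, 7, 6)
  row 0: subtract 3×row1 = (1, 0, 2, 1, 7)
  row 2: subtract 3×row1 = (0, 0, 12, 3, 5)
  row 3: subtract 8×row1 = (0, 0, 7, 12, 10)
step 3: normalize row 2 (÷12) = (0, 0, 1, 10, 8)
  row 0: subtract 2×row2 = (1, 0, 0, 7, 4)
  row 3: subtract 7×row2 = (0, 0, 0, 7, 6)
step 4: normalize row 3 (÷7) = (0, 0, 0, 1, 12)
  row 0: subtract 7×row3 = (1, 0, 0, 0, 11)
  row 1: subtract 7×row3 = (0, 1, 0, 0, 0)
  row 2: subtract 10×row3 = (0, 0, 1, 0, 5)

M[2][4] = 5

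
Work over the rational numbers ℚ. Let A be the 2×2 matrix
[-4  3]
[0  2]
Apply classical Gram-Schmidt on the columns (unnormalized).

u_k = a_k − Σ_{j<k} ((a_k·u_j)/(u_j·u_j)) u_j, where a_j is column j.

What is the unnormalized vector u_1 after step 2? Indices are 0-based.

Step 1: u_0 = a_0 = (-4, 0).
Step 2: u_1 = a_1 − (-3/4)·u_0 = (0, 2).

u_1 = (0, 2)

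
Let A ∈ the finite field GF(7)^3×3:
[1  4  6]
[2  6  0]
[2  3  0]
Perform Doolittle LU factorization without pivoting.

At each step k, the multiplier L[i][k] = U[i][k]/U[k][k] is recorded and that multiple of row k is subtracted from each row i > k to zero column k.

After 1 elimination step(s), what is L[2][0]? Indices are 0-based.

L[2][0] = 2

Step 1: pivot at (0,0) is 1.
  row1 ← row1 − (2)·row0  ⇒  L[1][0]=2, U row1=(0, 5, 2)
  row2 ← row2 − (2)·row0  ⇒  L[2][0]=2, U row2=(0, 2, 2)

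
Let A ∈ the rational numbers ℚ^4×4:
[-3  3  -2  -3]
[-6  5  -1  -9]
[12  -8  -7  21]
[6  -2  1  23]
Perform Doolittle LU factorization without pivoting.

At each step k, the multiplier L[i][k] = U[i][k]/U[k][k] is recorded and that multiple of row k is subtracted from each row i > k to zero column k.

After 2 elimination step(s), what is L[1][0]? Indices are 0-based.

L[1][0] = 2

[col 0] pivot -3
  R1 -= 2*R0 → (0, -1, 3, -3)  (L[1][0] := 2)
  R2 -= -4*R0 → (0, 4, -15, 9)  (L[2][0] := -4)
  R3 -= -2*R0 → (0, 4, -3, 17)  (L[3][0] := -2)
[col 1] pivot -1
  R2 -= -4*R1 → (0, 0, -3, -3)  (L[2][1] := -4)
  R3 -= -4*R1 → (0, 0, 9, 5)  (L[3][1] := -4)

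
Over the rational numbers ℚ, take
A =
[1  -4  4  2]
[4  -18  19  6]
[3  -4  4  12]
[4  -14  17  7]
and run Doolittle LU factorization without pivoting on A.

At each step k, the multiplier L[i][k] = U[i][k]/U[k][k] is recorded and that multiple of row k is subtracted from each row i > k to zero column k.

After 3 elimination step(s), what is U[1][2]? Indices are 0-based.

U[1][2] = 3

Step 1: pivot at (0,0) is 1.
  row1 ← row1 − (4)·row0  ⇒  L[1][0]=4, U row1=(0, -2, 3, -2)
  row2 ← row2 − (3)·row0  ⇒  L[2][0]=3, U row2=(0, 8, -8, 6)
  row3 ← row3 − (4)·row0  ⇒  L[3][0]=4, U row3=(0, 2, 1, -1)
Step 2: pivot at (1,1) is -2.
  row2 ← row2 − (-4)·row1  ⇒  L[2][1]=-4, U row2=(0, 0, 4, -2)
  row3 ← row3 − (-1)·row1  ⇒  L[3][1]=-1, U row3=(0, 0, 4, -3)
Step 3: pivot at (2,2) is 4.
  row3 ← row3 − (1)·row2  ⇒  L[3][2]=1, U row3=(0, 0, 0, -1)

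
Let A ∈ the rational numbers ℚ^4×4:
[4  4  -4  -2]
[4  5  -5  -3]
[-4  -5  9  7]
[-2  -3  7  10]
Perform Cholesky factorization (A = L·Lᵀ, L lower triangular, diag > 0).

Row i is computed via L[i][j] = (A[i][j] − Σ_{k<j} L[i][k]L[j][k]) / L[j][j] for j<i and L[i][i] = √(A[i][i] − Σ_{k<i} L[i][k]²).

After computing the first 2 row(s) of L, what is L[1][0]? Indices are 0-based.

Step 1: L[0][0] = √(4) = 2.
  L[1][0] = (4) / L[0][0] = 2.
Step 2: L[1][1] = √(1) = 1.

L[1][0] = 2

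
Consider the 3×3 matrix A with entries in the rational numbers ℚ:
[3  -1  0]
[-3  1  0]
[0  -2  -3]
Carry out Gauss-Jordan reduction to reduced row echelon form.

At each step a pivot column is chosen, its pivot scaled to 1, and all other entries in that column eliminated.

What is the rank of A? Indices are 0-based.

rank = 2

pivot(0,0)=3: scale R0 → (1, -1/3, 0)
  clear (1,0): R1 −= (-3)R0 → (0, 0, 0)
pivot(1,1): swap R1↔R2
pivot(1,1)=-2: scale R1 → (0, 1, 3/2)
  clear (0,1): R0 −= (-1/3)R1 → (1, 0, 1/2)
col 2: no nonzero at/below row 2; advance.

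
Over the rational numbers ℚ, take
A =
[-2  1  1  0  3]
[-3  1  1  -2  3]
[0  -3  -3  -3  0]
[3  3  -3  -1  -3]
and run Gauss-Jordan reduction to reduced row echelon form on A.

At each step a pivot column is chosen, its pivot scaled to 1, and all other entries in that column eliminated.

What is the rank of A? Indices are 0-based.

rank = 4

step 1: normalize row 0 (÷-2) = (1, -1/2, -1/2, 0, -3/2)
  row 1: subtract -3×row0 = (0, -1/2, -1/2, -2, -3/2)
  row 3: subtract 3×row0 = (0, 9/2, -3/2, -1, 3/2)
step 2: normalize row 1 (÷-1/2) = (0, 1, 1, 4, 3)
  row 0: subtract -1/2×row1 = (1, 0, 0, 2, 0)
  row 2: subtract -3×row1 = (0, 0, 0, 9, 9)
  row 3: subtract 9/2×row1 = (0, 0, -6, -19, -12)
step 3: exchange rows 2,3
step 3: normalize row 2 (÷-6) = (0, 0, 1, 19/6, 2)
  row 1: subtract 1×row2 = (0, 1, 0, 5/6, 1)
step 4: normalize row 3 (÷9) = (0, 0, 0, 1, 1)
  row 0: subtract 2×row3 = (1, 0, 0, 0, -2)
  row 1: subtract 5/6×row3 = (0, 1, 0, 0, 1/6)
  row 2: subtract 19/6×row3 = (0, 0, 1, 0, -7/6)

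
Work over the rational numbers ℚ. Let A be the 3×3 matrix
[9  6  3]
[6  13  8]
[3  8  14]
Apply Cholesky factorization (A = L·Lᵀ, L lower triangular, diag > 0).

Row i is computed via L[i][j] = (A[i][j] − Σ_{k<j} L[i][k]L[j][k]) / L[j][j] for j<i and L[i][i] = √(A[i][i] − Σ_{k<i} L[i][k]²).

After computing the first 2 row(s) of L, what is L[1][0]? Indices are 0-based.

Step 1: L[0][0] = √(9) = 3.
  L[1][0] = (6) / L[0][0] = 2.
Step 2: L[1][1] = √(9) = 3.

L[1][0] = 2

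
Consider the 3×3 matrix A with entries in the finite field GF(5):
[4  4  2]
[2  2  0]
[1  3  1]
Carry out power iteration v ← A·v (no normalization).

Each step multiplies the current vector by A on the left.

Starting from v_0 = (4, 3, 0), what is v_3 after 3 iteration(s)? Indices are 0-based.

v_3 = (3, 1, 4)

v_0 = (4, 3, 0).
v_1 = A·v_0 = (3, 4, 3).
v_2 = A·v_1 = (4, 4, 3).
v_3 = A·v_2 = (3, 1, 4).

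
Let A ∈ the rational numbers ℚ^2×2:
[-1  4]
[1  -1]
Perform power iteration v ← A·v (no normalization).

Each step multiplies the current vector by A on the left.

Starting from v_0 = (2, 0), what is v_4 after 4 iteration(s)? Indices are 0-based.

v_4 = (82, -40)

v_0 = (2, 0).
v_1 = A·v_0 = (-2, 2).
v_2 = A·v_1 = (10, -4).
v_3 = A·v_2 = (-26, 14).
v_4 = A·v_3 = (82, -40).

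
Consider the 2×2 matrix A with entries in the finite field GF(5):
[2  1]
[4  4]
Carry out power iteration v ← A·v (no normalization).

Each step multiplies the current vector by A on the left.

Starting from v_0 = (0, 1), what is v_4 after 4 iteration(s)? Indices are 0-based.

v_4 = (3, 4)

v_0 = (0, 1).
v_1 = A·v_0 = (1, 4).
v_2 = A·v_1 = (1, 0).
v_3 = A·v_2 = (2, 4).
v_4 = A·v_3 = (3, 4).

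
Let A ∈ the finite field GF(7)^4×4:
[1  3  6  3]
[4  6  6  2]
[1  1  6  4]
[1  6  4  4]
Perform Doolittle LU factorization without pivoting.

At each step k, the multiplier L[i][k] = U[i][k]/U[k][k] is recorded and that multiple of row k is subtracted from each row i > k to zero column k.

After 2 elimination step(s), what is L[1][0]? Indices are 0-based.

L[1][0] = 4

[col 0] pivot 1
  R1 -= 4*R0 → (0, 1, 3, 4)  (L[1][0] := 4)
  R2 -= 1*R0 → (0, 5, 0, 1)  (L[2][0] := 1)
  R3 -= 1*R0 → (0, 3, 5, 1)  (L[3][0] := 1)
[col 1] pivot 1
  R2 -= 5*R1 → (0, 0, 6, 2)  (L[2][1] := 5)
  R3 -= 3*R1 → (0, 0, 3, 3)  (L[3][1] := 3)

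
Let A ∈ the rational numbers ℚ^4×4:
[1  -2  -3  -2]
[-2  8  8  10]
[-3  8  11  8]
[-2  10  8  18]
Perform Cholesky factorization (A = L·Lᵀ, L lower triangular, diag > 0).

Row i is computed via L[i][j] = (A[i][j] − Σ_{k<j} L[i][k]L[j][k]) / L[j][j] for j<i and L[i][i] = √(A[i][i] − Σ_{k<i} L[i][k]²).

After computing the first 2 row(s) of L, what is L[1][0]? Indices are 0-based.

L[1][0] = -2

Step 1: L[0][0] = √(1) = 1.
  L[1][0] = (-2) / L[0][0] = -2.
Step 2: L[1][1] = √(4) = 2.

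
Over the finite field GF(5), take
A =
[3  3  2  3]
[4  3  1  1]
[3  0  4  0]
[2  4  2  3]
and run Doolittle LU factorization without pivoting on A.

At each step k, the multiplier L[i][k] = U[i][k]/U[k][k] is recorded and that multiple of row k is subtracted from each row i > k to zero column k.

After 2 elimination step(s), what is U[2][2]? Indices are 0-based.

[col 0] pivot 3
  R1 -= 3*R0 → (0, 4, 0, 2)  (L[1][0] := 3)
  R2 -= 1*R0 → (0, 2, 2, 2)  (L[2][0] := 1)
  R3 -= 4*R0 → (0, 2, 4, 1)  (L[3][0] := 4)
[col 1] pivot 4
  R2 -= 3*R1 → (0, 0, 2, 1)  (L[2][1] := 3)
  R3 -= 3*R1 → (0, 0, 4, 0)  (L[3][1] := 3)

U[2][2] = 2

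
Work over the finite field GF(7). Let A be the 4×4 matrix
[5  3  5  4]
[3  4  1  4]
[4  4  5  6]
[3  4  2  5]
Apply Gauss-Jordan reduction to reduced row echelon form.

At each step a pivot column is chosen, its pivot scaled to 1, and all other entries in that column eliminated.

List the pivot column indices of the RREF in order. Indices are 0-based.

[1] R0 /= 5  ⇒  (1, 2, 1, 5)
     R1 -= 3·R0  ⇒  (0, 5, 5, 3)
     R2 -= 4·R0  ⇒  (0, 3, 1, 0)
     R3 -= 3·R0  ⇒  (0, 5, 6, 4)
[2] R1 /= 5  ⇒  (0, 1, 1, 2)
     R0 -= 2·R1  ⇒  (1, 0, 6, 1)
     R2 -= 3·R1  ⇒  (0, 0, 5, 1)
     R3 -= 5·R1  ⇒  (0, 0, 1, 1)
[3] R2 /= 5  ⇒  (0, 0, 1, 3)
     R0 -= 6·R2  ⇒  (1, 0, 0, 4)
     R1 -= 1·R2  ⇒  (0, 1, 0, 6)
     R3 -= 1·R2  ⇒  (0, 0, 0, 5)
[4] R3 /= 5  ⇒  (0, 0, 0, 1)
     R0 -= 4·R3  ⇒  (1, 0, 0, 0)
     R1 -= 6·R3  ⇒  (0, 1, 0, 0)
     R2 -= 3·R3  ⇒  (0, 0, 1, 0)

pivot columns: 0, 1, 2, 3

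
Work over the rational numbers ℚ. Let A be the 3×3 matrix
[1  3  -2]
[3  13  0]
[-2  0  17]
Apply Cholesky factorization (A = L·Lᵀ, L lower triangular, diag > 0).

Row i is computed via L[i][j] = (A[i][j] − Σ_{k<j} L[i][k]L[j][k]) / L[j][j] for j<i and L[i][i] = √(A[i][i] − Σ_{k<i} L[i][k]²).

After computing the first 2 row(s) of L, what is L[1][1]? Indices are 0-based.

Step 1: L[0][0] = √(1) = 1.
  L[1][0] = (3) / L[0][0] = 3.
Step 2: L[1][1] = √(4) = 2.

L[1][1] = 2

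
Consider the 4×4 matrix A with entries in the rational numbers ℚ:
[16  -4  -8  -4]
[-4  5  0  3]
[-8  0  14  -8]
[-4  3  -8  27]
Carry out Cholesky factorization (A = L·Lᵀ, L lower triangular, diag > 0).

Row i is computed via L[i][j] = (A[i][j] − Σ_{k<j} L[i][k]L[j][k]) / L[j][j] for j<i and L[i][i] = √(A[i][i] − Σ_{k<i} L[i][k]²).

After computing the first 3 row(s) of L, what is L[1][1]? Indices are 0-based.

Step 1: L[0][0] = √(16) = 4.
  L[1][0] = (-4) / L[0][0] = -1.
Step 2: L[1][1] = √(4) = 2.
  L[2][0] = (-8) / L[0][0] = -2.
  L[2][1] = (-2) / L[1][1] = -1.
Step 3: L[2][2] = √(9) = 3.

L[1][1] = 2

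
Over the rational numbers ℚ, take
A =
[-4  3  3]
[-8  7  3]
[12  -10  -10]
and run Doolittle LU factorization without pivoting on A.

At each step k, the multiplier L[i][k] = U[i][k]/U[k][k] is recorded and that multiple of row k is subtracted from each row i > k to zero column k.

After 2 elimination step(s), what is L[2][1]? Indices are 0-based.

[col 0] pivot -4
  R1 -= 2*R0 → (0, 1, -3)  (L[1][0] := 2)
  R2 -= -3*R0 → (0, -1, -1)  (L[2][0] := -3)
[col 1] pivot 1
  R2 -= -1*R1 → (0, 0, -4)  (L[2][1] := -1)

L[2][1] = -1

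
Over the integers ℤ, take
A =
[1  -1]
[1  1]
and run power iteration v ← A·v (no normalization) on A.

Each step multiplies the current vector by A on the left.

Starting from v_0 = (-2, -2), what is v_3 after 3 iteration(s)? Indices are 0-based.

v_3 = (8, 0)

v_0 = (-2, -2).
v_1 = A·v_0 = (0, -4).
v_2 = A·v_1 = (4, -4).
v_3 = A·v_2 = (8, 0).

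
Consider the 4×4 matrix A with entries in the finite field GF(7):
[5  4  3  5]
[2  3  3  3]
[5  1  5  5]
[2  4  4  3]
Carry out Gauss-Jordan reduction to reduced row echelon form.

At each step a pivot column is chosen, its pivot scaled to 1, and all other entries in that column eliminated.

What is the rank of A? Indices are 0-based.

step 1: normalize row 0 (÷5) = (1, 5, 2, 1)
  row 1: subtract 2×row0 = (0, 0, 6, 1)
  row 2: subtract 5×row0 = (0, 4, 2, 0)
  row 3: subtract 2×row0 = (0, 1, 0, 1)
step 2: exchange rows 1,2
step 2: normalize row 1 (÷4) = (0, 1, 4, 0)
  row 0: subtract 5×row1 = (1, 0, 3, 1)
  row 3: subtract 1×row1 = (0, 0, 3, 1)
step 3: normalize row 2 (÷6) = (0, 0, 1, 6)
  row 0: subtract 3×row2 = (1, 0, 0, 4)
  row 1: subtract 4×row2 = (0, 1, 0, 4)
  row 3: subtract 3×row2 = (0, 0, 0, 4)
step 4: normalize row 3 (÷4) = (0, 0, 0, 1)
  row 0: subtract 4×row3 = (1, 0, 0, 0)
  row 1: subtract 4×row3 = (0, 1, 0, 0)
  row 2: subtract 6×row3 = (0, 0, 1, 0)

rank = 4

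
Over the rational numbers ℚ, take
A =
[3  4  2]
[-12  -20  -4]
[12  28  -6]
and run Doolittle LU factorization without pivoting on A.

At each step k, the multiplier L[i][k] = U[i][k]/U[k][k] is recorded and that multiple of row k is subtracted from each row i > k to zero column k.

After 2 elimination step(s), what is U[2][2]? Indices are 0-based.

Step 1: pivot at (0,0) is 3.
  row1 ← row1 − (-4)·row0  ⇒  L[1][0]=-4, U row1=(0, -4, 4)
  row2 ← row2 − (4)·row0  ⇒  L[2][0]=4, U row2=(0, 12, -14)
Step 2: pivot at (1,1) is -4.
  row2 ← row2 − (-3)·row1  ⇒  L[2][1]=-3, U row2=(0, 0, -2)

U[2][2] = -2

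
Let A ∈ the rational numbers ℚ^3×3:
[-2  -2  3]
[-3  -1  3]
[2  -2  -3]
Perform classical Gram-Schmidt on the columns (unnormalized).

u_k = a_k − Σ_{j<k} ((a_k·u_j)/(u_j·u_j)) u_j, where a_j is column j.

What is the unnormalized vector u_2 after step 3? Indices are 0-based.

Step 1: u_0 = a_0 = (-2, -3, 2).
Step 2: u_1 = a_1 − (3/17)·u_0 = (-28/17, -8/17, -40/17).
Step 3: u_2 = a_2 − (-21/17)·u_0 − (1/12)·u_1 = (2/3, -2/3, -1/3).

u_2 = (2/3, -2/3, -1/3)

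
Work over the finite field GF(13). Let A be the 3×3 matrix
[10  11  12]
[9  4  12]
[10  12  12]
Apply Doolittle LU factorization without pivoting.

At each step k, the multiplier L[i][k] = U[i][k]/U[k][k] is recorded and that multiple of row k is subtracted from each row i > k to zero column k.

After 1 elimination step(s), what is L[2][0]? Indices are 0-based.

[col 0] pivot 10
  R1 -= 10*R0 → (0, 11, 9)  (L[1][0] := 10)
  R2 -= 1*R0 → (0, 1, 0)  (L[2][0] := 1)

L[2][0] = 1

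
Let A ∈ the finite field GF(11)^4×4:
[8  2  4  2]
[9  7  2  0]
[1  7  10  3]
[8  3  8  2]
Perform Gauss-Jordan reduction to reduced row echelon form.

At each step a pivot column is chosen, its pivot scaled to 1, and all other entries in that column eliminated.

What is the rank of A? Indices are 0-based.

rank = 4

[1] R0 /= 8  ⇒  (1, 3, 6, 3)
     R1 -= 9·R0  ⇒  (0, 2, 3, 6)
     R2 -= 1·R0  ⇒  (0, 4, 4, 0)
     R3 -= 8·R0  ⇒  (0, 1, 4, 0)
[2] R1 /= 2  ⇒  (0, 1, 7, 3)
     R0 -= 3·R1  ⇒  (1, 0, 7, 5)
     R2 -= 4·R1  ⇒  (0, 0, 9, 10)
     R3 -= 1·R1  ⇒  (0, 0, 8, 8)
[3] R2 /= 9  ⇒  (0, 0, 1, 6)
     R0 -= 7·R2  ⇒  (1, 0, 0, 7)
     R1 -= 7·R2  ⇒  (0, 1, 0, 5)
     R3 -= 8·R2  ⇒  (0, 0, 0, 4)
[4] R3 /= 4  ⇒  (0, 0, 0, 1)
     R0 -= 7·R3  ⇒  (1, 0, 0, 0)
     R1 -= 5·R3  ⇒  (0, 1, 0, 0)
     R2 -= 6·R3  ⇒  (0, 0, 1, 0)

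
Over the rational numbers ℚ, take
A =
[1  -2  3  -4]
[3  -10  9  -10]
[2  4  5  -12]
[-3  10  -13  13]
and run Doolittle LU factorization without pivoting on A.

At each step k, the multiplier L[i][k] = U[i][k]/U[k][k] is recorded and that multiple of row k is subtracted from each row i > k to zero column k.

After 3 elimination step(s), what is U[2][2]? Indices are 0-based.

Step 1: pivot at (0,0) is 1.
  row1 ← row1 − (3)·row0  ⇒  L[1][0]=3, U row1=(0, -4, 0, 2)
  row2 ← row2 − (2)·row0  ⇒  L[2][0]=2, U row2=(0, 8, -1, -4)
  row3 ← row3 − (-3)·row0  ⇒  L[3][0]=-3, U row3=(0, 4, -4, 1)
Step 2: pivot at (1,1) is -4.
  row2 ← row2 − (-2)·row1  ⇒  L[2][1]=-2, U row2=(0, 0, -1, 0)
  row3 ← row3 − (-1)·row1  ⇒  L[3][1]=-1, U row3=(0, 0, -4, 3)
Step 3: pivot at (2,2) is -1.
  row3 ← row3 − (4)·row2  ⇒  L[3][2]=4, U row3=(0, 0, 0, 3)

U[2][2] = -1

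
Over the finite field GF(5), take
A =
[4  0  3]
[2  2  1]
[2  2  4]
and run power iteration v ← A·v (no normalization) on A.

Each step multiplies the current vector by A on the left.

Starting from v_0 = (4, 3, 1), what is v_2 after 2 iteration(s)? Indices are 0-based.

v_0 = (4, 3, 1).
v_1 = A·v_0 = (4, 0, 3).
v_2 = A·v_1 = (0, 1, 0).

v_2 = (0, 1, 0)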